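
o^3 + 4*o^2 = o^2*(o + 4)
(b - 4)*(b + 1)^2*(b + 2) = b^4 - 11*b^2 - 18*b - 8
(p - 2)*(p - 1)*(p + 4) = p^3 + p^2 - 10*p + 8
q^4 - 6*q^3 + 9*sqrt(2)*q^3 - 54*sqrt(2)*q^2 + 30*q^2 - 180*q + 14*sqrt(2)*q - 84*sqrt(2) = (q - 6)*(q + sqrt(2))^2*(q + 7*sqrt(2))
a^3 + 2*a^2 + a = a*(a + 1)^2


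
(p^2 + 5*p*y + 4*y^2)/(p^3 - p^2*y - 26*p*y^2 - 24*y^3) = 1/(p - 6*y)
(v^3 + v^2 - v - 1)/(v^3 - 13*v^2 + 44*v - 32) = (v^2 + 2*v + 1)/(v^2 - 12*v + 32)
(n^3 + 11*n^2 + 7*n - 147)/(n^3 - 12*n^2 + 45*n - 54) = (n^2 + 14*n + 49)/(n^2 - 9*n + 18)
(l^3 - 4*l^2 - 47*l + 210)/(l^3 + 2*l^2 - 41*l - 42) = (l - 5)/(l + 1)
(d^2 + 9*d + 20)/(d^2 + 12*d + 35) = (d + 4)/(d + 7)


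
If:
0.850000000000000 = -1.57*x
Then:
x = -0.54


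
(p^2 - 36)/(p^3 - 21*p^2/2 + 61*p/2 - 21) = 2*(p + 6)/(2*p^2 - 9*p + 7)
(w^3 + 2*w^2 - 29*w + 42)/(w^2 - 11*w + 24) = (w^2 + 5*w - 14)/(w - 8)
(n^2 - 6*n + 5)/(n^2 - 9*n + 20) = (n - 1)/(n - 4)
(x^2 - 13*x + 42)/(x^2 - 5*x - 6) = (x - 7)/(x + 1)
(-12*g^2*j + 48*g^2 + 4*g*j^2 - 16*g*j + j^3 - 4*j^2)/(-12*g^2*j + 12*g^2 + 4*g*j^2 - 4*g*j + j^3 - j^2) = (j - 4)/(j - 1)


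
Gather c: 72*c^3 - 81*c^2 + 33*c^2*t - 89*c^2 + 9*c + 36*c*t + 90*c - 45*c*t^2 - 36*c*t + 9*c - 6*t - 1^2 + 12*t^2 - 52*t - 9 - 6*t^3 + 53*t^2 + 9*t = 72*c^3 + c^2*(33*t - 170) + c*(108 - 45*t^2) - 6*t^3 + 65*t^2 - 49*t - 10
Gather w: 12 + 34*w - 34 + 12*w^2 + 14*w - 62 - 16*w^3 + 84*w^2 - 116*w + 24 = -16*w^3 + 96*w^2 - 68*w - 60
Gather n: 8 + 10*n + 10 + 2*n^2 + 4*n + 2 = 2*n^2 + 14*n + 20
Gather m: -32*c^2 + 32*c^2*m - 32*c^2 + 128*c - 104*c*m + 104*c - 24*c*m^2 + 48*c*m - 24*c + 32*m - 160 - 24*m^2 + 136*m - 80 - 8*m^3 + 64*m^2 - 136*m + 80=-64*c^2 + 208*c - 8*m^3 + m^2*(40 - 24*c) + m*(32*c^2 - 56*c + 32) - 160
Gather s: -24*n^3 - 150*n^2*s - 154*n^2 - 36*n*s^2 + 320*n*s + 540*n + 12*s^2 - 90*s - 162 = -24*n^3 - 154*n^2 + 540*n + s^2*(12 - 36*n) + s*(-150*n^2 + 320*n - 90) - 162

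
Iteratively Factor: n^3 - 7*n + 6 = (n - 2)*(n^2 + 2*n - 3) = (n - 2)*(n - 1)*(n + 3)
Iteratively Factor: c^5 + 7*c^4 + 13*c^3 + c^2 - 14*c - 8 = (c + 1)*(c^4 + 6*c^3 + 7*c^2 - 6*c - 8) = (c - 1)*(c + 1)*(c^3 + 7*c^2 + 14*c + 8) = (c - 1)*(c + 1)*(c + 2)*(c^2 + 5*c + 4) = (c - 1)*(c + 1)^2*(c + 2)*(c + 4)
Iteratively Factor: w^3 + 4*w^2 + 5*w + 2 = (w + 1)*(w^2 + 3*w + 2) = (w + 1)*(w + 2)*(w + 1)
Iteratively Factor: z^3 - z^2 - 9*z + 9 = (z - 3)*(z^2 + 2*z - 3) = (z - 3)*(z + 3)*(z - 1)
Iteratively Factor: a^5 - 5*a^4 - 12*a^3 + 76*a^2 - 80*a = (a - 5)*(a^4 - 12*a^2 + 16*a) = (a - 5)*(a - 2)*(a^3 + 2*a^2 - 8*a) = a*(a - 5)*(a - 2)*(a^2 + 2*a - 8) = a*(a - 5)*(a - 2)*(a + 4)*(a - 2)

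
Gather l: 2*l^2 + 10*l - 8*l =2*l^2 + 2*l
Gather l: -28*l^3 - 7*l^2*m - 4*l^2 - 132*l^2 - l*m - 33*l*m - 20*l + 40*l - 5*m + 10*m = -28*l^3 + l^2*(-7*m - 136) + l*(20 - 34*m) + 5*m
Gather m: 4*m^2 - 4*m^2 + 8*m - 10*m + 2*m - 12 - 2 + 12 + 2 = 0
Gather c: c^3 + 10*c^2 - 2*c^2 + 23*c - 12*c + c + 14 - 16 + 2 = c^3 + 8*c^2 + 12*c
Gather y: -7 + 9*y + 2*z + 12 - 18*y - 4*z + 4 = -9*y - 2*z + 9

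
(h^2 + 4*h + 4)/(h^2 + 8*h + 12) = (h + 2)/(h + 6)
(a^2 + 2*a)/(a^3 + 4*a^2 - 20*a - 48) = a/(a^2 + 2*a - 24)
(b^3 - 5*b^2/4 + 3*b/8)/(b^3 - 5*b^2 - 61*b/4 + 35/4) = b*(4*b - 3)/(2*(2*b^2 - 9*b - 35))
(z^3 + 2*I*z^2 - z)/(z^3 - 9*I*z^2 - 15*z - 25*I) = z*(z + I)/(z^2 - 10*I*z - 25)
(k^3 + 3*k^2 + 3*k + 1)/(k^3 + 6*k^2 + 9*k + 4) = (k + 1)/(k + 4)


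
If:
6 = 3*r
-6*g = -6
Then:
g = 1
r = 2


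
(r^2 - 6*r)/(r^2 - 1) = r*(r - 6)/(r^2 - 1)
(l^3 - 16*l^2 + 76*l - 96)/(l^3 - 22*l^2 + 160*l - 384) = (l - 2)/(l - 8)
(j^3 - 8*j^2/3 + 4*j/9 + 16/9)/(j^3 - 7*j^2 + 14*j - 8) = (9*j^2 - 6*j - 8)/(9*(j^2 - 5*j + 4))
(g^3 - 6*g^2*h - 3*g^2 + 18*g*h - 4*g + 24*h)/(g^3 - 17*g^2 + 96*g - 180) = (g^3 - 6*g^2*h - 3*g^2 + 18*g*h - 4*g + 24*h)/(g^3 - 17*g^2 + 96*g - 180)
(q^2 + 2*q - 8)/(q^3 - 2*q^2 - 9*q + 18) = (q + 4)/(q^2 - 9)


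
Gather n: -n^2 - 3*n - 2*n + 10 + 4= -n^2 - 5*n + 14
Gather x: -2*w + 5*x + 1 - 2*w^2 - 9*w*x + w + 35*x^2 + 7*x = -2*w^2 - w + 35*x^2 + x*(12 - 9*w) + 1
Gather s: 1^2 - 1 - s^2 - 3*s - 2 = -s^2 - 3*s - 2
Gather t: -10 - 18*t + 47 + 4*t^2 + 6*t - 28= 4*t^2 - 12*t + 9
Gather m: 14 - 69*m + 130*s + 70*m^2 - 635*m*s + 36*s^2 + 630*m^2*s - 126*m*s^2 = m^2*(630*s + 70) + m*(-126*s^2 - 635*s - 69) + 36*s^2 + 130*s + 14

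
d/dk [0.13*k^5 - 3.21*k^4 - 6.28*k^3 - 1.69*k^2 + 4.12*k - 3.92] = 0.65*k^4 - 12.84*k^3 - 18.84*k^2 - 3.38*k + 4.12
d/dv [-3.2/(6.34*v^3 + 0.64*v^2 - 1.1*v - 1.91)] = (60.864*v^2 + 4.096*v - 3.52)/(6.34*v^3 + 0.64*v^2 - 1.1*v - 1.91)^2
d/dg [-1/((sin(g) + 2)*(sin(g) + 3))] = (2*sin(g) + 5)*cos(g)/((sin(g) + 2)^2*(sin(g) + 3)^2)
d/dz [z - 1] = 1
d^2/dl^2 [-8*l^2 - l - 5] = -16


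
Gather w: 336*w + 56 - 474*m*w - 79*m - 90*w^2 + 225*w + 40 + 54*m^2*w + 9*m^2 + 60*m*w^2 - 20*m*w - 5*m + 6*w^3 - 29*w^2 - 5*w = 9*m^2 - 84*m + 6*w^3 + w^2*(60*m - 119) + w*(54*m^2 - 494*m + 556) + 96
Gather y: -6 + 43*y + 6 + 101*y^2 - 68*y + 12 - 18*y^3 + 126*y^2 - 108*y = -18*y^3 + 227*y^2 - 133*y + 12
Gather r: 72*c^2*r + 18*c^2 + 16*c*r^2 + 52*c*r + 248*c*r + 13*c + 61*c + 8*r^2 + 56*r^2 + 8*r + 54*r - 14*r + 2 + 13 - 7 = 18*c^2 + 74*c + r^2*(16*c + 64) + r*(72*c^2 + 300*c + 48) + 8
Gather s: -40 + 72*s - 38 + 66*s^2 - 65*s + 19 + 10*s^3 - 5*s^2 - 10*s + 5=10*s^3 + 61*s^2 - 3*s - 54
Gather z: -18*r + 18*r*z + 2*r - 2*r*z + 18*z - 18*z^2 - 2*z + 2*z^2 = -16*r - 16*z^2 + z*(16*r + 16)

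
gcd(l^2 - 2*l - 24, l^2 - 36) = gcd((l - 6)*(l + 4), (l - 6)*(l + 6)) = l - 6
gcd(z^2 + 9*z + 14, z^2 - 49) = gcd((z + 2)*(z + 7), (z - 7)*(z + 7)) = z + 7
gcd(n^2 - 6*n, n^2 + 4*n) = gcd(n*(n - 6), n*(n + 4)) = n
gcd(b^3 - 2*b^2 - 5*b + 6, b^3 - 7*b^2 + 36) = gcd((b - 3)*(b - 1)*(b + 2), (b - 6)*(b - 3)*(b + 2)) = b^2 - b - 6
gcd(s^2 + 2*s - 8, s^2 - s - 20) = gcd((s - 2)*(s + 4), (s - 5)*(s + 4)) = s + 4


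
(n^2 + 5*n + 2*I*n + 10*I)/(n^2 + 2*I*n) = (n + 5)/n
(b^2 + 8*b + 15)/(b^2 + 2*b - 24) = (b^2 + 8*b + 15)/(b^2 + 2*b - 24)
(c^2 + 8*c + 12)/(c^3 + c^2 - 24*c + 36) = (c + 2)/(c^2 - 5*c + 6)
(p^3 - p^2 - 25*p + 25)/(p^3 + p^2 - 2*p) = (p^2 - 25)/(p*(p + 2))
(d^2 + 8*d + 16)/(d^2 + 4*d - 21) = (d^2 + 8*d + 16)/(d^2 + 4*d - 21)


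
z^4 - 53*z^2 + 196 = (z - 7)*(z - 2)*(z + 2)*(z + 7)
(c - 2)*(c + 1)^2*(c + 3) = c^4 + 3*c^3 - 3*c^2 - 11*c - 6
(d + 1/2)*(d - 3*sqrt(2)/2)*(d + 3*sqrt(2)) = d^3 + d^2/2 + 3*sqrt(2)*d^2/2 - 9*d + 3*sqrt(2)*d/4 - 9/2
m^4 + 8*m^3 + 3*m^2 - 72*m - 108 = (m - 3)*(m + 2)*(m + 3)*(m + 6)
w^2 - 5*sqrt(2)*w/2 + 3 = (w - 3*sqrt(2)/2)*(w - sqrt(2))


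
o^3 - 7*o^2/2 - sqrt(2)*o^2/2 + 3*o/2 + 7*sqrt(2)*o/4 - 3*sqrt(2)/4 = (o - 3)*(o - 1/2)*(o - sqrt(2)/2)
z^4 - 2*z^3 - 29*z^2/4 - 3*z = z*(z - 4)*(z + 1/2)*(z + 3/2)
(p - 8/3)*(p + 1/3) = p^2 - 7*p/3 - 8/9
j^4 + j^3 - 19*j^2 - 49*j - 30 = (j - 5)*(j + 1)*(j + 2)*(j + 3)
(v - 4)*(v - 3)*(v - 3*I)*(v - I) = v^4 - 7*v^3 - 4*I*v^3 + 9*v^2 + 28*I*v^2 + 21*v - 48*I*v - 36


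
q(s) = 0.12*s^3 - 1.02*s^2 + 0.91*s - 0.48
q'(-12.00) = 77.23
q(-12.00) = -365.64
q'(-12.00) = 77.23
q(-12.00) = -365.64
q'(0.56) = -0.12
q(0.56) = -0.27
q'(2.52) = -1.94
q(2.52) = -2.74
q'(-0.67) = 2.44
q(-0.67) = -1.58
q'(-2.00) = 6.43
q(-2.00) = -7.34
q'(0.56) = -0.12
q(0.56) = -0.27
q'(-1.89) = 6.05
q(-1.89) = -6.65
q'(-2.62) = 8.73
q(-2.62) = -12.02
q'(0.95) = -0.70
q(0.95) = -0.43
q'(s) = 0.36*s^2 - 2.04*s + 0.91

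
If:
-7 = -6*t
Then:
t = 7/6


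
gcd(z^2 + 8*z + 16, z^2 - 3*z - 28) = z + 4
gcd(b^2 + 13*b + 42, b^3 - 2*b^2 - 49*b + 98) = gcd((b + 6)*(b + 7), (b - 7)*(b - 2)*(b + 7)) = b + 7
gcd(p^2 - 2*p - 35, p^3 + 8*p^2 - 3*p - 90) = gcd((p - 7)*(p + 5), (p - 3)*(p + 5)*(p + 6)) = p + 5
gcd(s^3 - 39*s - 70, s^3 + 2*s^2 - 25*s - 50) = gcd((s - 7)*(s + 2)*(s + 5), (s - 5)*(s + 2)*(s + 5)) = s^2 + 7*s + 10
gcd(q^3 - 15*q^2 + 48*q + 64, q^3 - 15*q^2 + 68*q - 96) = q - 8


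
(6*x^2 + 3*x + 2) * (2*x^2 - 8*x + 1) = 12*x^4 - 42*x^3 - 14*x^2 - 13*x + 2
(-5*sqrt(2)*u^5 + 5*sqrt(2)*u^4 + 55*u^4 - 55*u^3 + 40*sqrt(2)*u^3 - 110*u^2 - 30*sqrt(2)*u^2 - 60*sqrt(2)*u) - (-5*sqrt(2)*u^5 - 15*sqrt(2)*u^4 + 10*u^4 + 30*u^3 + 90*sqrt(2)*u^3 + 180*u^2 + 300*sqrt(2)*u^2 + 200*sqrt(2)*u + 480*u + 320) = 20*sqrt(2)*u^4 + 45*u^4 - 85*u^3 - 50*sqrt(2)*u^3 - 330*sqrt(2)*u^2 - 290*u^2 - 480*u - 260*sqrt(2)*u - 320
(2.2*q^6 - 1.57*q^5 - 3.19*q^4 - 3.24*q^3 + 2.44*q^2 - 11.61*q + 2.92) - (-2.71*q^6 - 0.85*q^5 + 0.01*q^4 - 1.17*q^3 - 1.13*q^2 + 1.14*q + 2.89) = 4.91*q^6 - 0.72*q^5 - 3.2*q^4 - 2.07*q^3 + 3.57*q^2 - 12.75*q + 0.0299999999999998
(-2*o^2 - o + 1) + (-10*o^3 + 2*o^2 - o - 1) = -10*o^3 - 2*o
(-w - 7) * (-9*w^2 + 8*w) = 9*w^3 + 55*w^2 - 56*w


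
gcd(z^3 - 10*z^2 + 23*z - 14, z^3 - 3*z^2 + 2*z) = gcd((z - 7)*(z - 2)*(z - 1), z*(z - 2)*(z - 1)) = z^2 - 3*z + 2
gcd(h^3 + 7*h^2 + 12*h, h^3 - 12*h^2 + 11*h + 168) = h + 3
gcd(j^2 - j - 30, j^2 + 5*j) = j + 5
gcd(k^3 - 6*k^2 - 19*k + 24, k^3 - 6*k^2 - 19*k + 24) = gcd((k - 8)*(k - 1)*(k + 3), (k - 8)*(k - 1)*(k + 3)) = k^3 - 6*k^2 - 19*k + 24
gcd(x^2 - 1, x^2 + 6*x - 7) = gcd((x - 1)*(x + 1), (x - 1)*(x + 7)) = x - 1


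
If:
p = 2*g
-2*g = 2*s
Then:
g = -s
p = -2*s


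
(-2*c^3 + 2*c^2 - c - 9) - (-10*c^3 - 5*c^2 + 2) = 8*c^3 + 7*c^2 - c - 11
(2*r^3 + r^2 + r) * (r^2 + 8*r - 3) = 2*r^5 + 17*r^4 + 3*r^3 + 5*r^2 - 3*r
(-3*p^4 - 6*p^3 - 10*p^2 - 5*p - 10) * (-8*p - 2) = 24*p^5 + 54*p^4 + 92*p^3 + 60*p^2 + 90*p + 20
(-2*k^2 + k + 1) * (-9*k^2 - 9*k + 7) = 18*k^4 + 9*k^3 - 32*k^2 - 2*k + 7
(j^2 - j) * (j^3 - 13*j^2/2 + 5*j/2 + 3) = j^5 - 15*j^4/2 + 9*j^3 + j^2/2 - 3*j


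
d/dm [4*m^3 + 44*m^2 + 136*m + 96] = 12*m^2 + 88*m + 136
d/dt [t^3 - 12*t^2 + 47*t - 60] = 3*t^2 - 24*t + 47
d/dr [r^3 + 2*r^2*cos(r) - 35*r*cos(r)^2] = -2*r^2*sin(r) + 3*r^2 + 35*r*sin(2*r) + 4*r*cos(r) - 35*cos(r)^2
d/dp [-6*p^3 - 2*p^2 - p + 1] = -18*p^2 - 4*p - 1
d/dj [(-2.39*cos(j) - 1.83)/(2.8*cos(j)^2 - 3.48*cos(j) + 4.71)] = (-6.692*cos(j)^2 - 10.248*cos(j) + 17.6253)*sin(j)/(7.84*cos(j)^4 - 19.488*cos(j)^3 + 38.4864*cos(j)^2 - 32.7816*cos(j) + 22.1841)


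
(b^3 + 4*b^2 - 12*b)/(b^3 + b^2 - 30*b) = (b - 2)/(b - 5)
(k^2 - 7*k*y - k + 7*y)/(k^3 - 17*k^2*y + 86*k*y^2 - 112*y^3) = (k - 1)/(k^2 - 10*k*y + 16*y^2)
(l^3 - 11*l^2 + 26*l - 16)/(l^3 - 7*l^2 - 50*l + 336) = (l^2 - 3*l + 2)/(l^2 + l - 42)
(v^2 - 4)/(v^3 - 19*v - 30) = (v - 2)/(v^2 - 2*v - 15)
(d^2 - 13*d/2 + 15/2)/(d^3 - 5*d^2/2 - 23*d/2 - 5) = (2*d - 3)/(2*d^2 + 5*d + 2)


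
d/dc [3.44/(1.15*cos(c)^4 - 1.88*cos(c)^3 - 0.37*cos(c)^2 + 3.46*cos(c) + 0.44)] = (15.824*cos(c)^3 - 19.4016*cos(c)^2 - 2.5456*cos(c) + 11.9024)*sin(c)/(1.15*cos(c)^4 - 1.88*cos(c)^3 - 0.37*cos(c)^2 + 3.46*cos(c) + 0.44)^2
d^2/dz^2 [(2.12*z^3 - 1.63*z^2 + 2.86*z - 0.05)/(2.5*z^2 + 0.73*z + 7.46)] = (1.4210854715202e-14*z^5 - 1.4210854715202e-14*z^4 - 35.1170040000001*z^3 + 249.792576*z^2 + 387.306852*z - 210.762482)/(15.625*z^6 + 13.6875*z^5 + 143.87175*z^4 + 82.076017*z^3 + 429.313302*z^2 + 121.877004*z + 415.160936)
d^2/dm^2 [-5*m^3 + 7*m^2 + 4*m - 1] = 14 - 30*m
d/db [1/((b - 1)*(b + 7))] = 2*(-b - 3)/(b^4 + 12*b^3 + 22*b^2 - 84*b + 49)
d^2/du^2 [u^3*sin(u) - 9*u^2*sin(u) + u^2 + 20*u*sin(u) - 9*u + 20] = -u^3*sin(u) + 9*u^2*sin(u) + 6*u^2*cos(u) - 14*u*sin(u) - 36*u*cos(u) - 18*sin(u) + 40*cos(u) + 2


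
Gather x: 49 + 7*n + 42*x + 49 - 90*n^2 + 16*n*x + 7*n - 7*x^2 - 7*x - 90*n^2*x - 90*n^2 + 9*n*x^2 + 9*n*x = -180*n^2 + 14*n + x^2*(9*n - 7) + x*(-90*n^2 + 25*n + 35) + 98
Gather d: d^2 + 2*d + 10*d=d^2 + 12*d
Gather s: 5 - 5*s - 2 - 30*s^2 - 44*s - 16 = -30*s^2 - 49*s - 13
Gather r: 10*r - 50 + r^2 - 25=r^2 + 10*r - 75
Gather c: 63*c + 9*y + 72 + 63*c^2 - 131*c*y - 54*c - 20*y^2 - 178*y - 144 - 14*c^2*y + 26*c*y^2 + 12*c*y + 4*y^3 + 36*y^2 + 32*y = c^2*(63 - 14*y) + c*(26*y^2 - 119*y + 9) + 4*y^3 + 16*y^2 - 137*y - 72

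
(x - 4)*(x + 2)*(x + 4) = x^3 + 2*x^2 - 16*x - 32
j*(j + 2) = j^2 + 2*j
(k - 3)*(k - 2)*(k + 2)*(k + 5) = k^4 + 2*k^3 - 19*k^2 - 8*k + 60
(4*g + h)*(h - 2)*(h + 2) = 4*g*h^2 - 16*g + h^3 - 4*h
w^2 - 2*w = w*(w - 2)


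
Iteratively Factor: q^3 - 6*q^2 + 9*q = (q - 3)*(q^2 - 3*q) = q*(q - 3)*(q - 3)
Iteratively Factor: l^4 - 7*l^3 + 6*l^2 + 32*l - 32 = (l + 2)*(l^3 - 9*l^2 + 24*l - 16) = (l - 4)*(l + 2)*(l^2 - 5*l + 4) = (l - 4)^2*(l + 2)*(l - 1)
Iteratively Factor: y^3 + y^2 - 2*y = (y - 1)*(y^2 + 2*y) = (y - 1)*(y + 2)*(y)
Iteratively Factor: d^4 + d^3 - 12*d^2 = (d - 3)*(d^3 + 4*d^2) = d*(d - 3)*(d^2 + 4*d) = d*(d - 3)*(d + 4)*(d)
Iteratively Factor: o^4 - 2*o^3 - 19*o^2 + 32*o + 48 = (o - 3)*(o^3 + o^2 - 16*o - 16) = (o - 4)*(o - 3)*(o^2 + 5*o + 4) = (o - 4)*(o - 3)*(o + 1)*(o + 4)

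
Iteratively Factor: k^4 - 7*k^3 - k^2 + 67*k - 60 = (k + 3)*(k^3 - 10*k^2 + 29*k - 20) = (k - 5)*(k + 3)*(k^2 - 5*k + 4) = (k - 5)*(k - 1)*(k + 3)*(k - 4)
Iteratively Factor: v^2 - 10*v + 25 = (v - 5)*(v - 5)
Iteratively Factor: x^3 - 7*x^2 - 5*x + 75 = (x + 3)*(x^2 - 10*x + 25) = (x - 5)*(x + 3)*(x - 5)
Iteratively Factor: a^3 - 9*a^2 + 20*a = (a)*(a^2 - 9*a + 20) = a*(a - 4)*(a - 5)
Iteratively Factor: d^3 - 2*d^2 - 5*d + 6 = (d - 1)*(d^2 - d - 6) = (d - 3)*(d - 1)*(d + 2)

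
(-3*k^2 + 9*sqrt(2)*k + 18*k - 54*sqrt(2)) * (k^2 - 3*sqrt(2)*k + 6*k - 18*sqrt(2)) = -3*k^4 + 18*sqrt(2)*k^3 + 54*k^2 - 648*sqrt(2)*k + 1944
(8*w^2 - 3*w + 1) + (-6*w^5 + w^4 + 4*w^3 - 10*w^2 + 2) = -6*w^5 + w^4 + 4*w^3 - 2*w^2 - 3*w + 3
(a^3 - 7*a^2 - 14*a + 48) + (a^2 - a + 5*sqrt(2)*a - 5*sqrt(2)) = a^3 - 6*a^2 - 15*a + 5*sqrt(2)*a - 5*sqrt(2) + 48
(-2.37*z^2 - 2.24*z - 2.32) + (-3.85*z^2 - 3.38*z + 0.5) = -6.22*z^2 - 5.62*z - 1.82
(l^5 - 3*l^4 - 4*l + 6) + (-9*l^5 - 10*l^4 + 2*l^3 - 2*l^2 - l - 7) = -8*l^5 - 13*l^4 + 2*l^3 - 2*l^2 - 5*l - 1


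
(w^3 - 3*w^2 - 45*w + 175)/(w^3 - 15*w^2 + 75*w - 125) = (w + 7)/(w - 5)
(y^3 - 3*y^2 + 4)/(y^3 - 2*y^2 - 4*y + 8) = (y + 1)/(y + 2)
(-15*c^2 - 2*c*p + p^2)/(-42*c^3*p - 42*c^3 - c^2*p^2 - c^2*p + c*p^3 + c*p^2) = (15*c^2 + 2*c*p - p^2)/(c*(42*c^2*p + 42*c^2 + c*p^2 + c*p - p^3 - p^2))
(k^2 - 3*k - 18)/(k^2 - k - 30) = (k + 3)/(k + 5)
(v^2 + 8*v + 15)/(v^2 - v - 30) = (v + 3)/(v - 6)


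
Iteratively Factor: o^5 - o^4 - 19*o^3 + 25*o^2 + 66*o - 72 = (o + 2)*(o^4 - 3*o^3 - 13*o^2 + 51*o - 36) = (o - 3)*(o + 2)*(o^3 - 13*o + 12) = (o - 3)*(o + 2)*(o + 4)*(o^2 - 4*o + 3) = (o - 3)*(o - 1)*(o + 2)*(o + 4)*(o - 3)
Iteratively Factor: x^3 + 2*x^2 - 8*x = (x + 4)*(x^2 - 2*x) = (x - 2)*(x + 4)*(x)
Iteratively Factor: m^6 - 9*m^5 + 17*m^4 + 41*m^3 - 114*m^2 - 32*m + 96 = (m + 2)*(m^5 - 11*m^4 + 39*m^3 - 37*m^2 - 40*m + 48) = (m - 1)*(m + 2)*(m^4 - 10*m^3 + 29*m^2 - 8*m - 48) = (m - 4)*(m - 1)*(m + 2)*(m^3 - 6*m^2 + 5*m + 12) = (m - 4)*(m - 3)*(m - 1)*(m + 2)*(m^2 - 3*m - 4) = (m - 4)*(m - 3)*(m - 1)*(m + 1)*(m + 2)*(m - 4)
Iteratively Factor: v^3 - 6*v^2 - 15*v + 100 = (v - 5)*(v^2 - v - 20) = (v - 5)^2*(v + 4)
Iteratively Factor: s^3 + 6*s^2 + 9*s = (s + 3)*(s^2 + 3*s) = s*(s + 3)*(s + 3)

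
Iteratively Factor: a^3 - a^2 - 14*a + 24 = (a + 4)*(a^2 - 5*a + 6) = (a - 3)*(a + 4)*(a - 2)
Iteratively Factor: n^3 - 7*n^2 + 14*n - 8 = (n - 1)*(n^2 - 6*n + 8) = (n - 2)*(n - 1)*(n - 4)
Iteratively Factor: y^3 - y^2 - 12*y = (y - 4)*(y^2 + 3*y) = y*(y - 4)*(y + 3)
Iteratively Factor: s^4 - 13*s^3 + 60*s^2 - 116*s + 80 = (s - 2)*(s^3 - 11*s^2 + 38*s - 40) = (s - 4)*(s - 2)*(s^2 - 7*s + 10) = (s - 4)*(s - 2)^2*(s - 5)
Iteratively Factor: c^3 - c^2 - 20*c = (c)*(c^2 - c - 20) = c*(c + 4)*(c - 5)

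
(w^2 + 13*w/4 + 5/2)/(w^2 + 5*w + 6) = (w + 5/4)/(w + 3)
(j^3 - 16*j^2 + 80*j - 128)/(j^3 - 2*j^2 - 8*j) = (j^2 - 12*j + 32)/(j*(j + 2))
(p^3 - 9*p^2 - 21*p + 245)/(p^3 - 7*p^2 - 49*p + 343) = (p + 5)/(p + 7)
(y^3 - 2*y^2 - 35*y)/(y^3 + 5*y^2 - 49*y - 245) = y/(y + 7)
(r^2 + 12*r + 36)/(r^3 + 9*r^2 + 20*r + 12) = (r + 6)/(r^2 + 3*r + 2)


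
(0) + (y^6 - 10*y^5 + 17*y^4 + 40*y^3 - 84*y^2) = y^6 - 10*y^5 + 17*y^4 + 40*y^3 - 84*y^2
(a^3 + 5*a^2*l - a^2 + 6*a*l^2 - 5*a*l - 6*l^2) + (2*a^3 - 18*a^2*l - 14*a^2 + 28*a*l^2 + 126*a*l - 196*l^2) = 3*a^3 - 13*a^2*l - 15*a^2 + 34*a*l^2 + 121*a*l - 202*l^2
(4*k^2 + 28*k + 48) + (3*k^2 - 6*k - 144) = 7*k^2 + 22*k - 96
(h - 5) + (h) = 2*h - 5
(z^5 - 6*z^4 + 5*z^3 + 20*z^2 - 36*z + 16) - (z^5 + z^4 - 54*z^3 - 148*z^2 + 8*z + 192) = -7*z^4 + 59*z^3 + 168*z^2 - 44*z - 176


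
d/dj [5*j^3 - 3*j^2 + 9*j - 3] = 15*j^2 - 6*j + 9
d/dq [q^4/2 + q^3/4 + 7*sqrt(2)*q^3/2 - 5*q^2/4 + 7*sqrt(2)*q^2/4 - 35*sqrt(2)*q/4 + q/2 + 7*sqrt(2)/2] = 2*q^3 + 3*q^2/4 + 21*sqrt(2)*q^2/2 - 5*q/2 + 7*sqrt(2)*q/2 - 35*sqrt(2)/4 + 1/2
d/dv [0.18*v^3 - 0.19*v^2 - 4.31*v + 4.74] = 0.54*v^2 - 0.38*v - 4.31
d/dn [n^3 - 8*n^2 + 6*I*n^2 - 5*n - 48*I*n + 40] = 3*n^2 + n*(-16 + 12*I) - 5 - 48*I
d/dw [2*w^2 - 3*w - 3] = 4*w - 3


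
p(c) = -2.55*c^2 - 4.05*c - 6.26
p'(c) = -5.1*c - 4.05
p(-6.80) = -96.63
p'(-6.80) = 30.63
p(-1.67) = -6.61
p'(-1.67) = 4.47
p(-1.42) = -5.65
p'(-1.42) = 3.19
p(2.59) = -33.86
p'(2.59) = -17.26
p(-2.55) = -12.51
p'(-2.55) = 8.96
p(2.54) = -33.00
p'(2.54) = -17.00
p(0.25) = -7.43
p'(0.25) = -5.32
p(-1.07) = -4.85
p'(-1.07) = 1.41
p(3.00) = -41.36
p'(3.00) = -19.35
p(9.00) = -249.26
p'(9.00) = -49.95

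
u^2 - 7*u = u*(u - 7)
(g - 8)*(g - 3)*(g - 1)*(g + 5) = g^4 - 7*g^3 - 25*g^2 + 151*g - 120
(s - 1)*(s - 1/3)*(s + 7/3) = s^3 + s^2 - 25*s/9 + 7/9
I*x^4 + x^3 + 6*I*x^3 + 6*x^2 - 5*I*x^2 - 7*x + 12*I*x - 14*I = (x + 7)*(x - 2*I)*(x + I)*(I*x - I)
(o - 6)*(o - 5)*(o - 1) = o^3 - 12*o^2 + 41*o - 30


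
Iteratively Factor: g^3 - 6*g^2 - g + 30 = (g - 3)*(g^2 - 3*g - 10) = (g - 5)*(g - 3)*(g + 2)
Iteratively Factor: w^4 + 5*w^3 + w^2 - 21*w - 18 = (w + 3)*(w^3 + 2*w^2 - 5*w - 6) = (w + 1)*(w + 3)*(w^2 + w - 6) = (w + 1)*(w + 3)^2*(w - 2)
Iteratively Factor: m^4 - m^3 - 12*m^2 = (m)*(m^3 - m^2 - 12*m) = m*(m + 3)*(m^2 - 4*m) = m*(m - 4)*(m + 3)*(m)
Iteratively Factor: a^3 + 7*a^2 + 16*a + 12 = (a + 3)*(a^2 + 4*a + 4) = (a + 2)*(a + 3)*(a + 2)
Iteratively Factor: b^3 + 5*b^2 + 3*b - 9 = (b + 3)*(b^2 + 2*b - 3) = (b - 1)*(b + 3)*(b + 3)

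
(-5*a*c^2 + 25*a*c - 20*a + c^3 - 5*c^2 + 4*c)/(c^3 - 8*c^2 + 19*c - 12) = (-5*a + c)/(c - 3)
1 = 1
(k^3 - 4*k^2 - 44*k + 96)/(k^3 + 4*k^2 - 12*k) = (k - 8)/k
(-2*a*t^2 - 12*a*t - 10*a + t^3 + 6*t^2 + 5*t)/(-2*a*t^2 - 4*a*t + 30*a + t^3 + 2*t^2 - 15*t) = (t + 1)/(t - 3)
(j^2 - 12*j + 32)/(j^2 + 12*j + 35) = (j^2 - 12*j + 32)/(j^2 + 12*j + 35)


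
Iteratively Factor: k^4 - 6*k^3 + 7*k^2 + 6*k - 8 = (k - 1)*(k^3 - 5*k^2 + 2*k + 8) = (k - 4)*(k - 1)*(k^2 - k - 2) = (k - 4)*(k - 1)*(k + 1)*(k - 2)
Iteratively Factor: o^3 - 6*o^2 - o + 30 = (o - 5)*(o^2 - o - 6) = (o - 5)*(o - 3)*(o + 2)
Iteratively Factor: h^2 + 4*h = (h + 4)*(h)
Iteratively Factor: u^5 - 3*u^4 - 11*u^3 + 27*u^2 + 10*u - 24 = (u - 1)*(u^4 - 2*u^3 - 13*u^2 + 14*u + 24) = (u - 2)*(u - 1)*(u^3 - 13*u - 12) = (u - 4)*(u - 2)*(u - 1)*(u^2 + 4*u + 3) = (u - 4)*(u - 2)*(u - 1)*(u + 1)*(u + 3)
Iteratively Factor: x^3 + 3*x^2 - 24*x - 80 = (x - 5)*(x^2 + 8*x + 16) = (x - 5)*(x + 4)*(x + 4)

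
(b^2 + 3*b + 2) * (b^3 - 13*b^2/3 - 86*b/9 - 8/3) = b^5 - 4*b^4/3 - 185*b^3/9 - 40*b^2 - 244*b/9 - 16/3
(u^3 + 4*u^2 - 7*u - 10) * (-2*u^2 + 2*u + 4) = -2*u^5 - 6*u^4 + 26*u^3 + 22*u^2 - 48*u - 40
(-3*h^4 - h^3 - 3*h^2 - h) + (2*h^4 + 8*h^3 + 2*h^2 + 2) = -h^4 + 7*h^3 - h^2 - h + 2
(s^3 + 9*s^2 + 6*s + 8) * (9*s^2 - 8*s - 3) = 9*s^5 + 73*s^4 - 21*s^3 - 3*s^2 - 82*s - 24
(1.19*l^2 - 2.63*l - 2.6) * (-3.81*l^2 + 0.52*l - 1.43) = -4.5339*l^4 + 10.6391*l^3 + 6.8367*l^2 + 2.4089*l + 3.718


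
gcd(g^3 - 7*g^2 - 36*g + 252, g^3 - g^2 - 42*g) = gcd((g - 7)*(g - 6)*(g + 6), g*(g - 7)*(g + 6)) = g^2 - g - 42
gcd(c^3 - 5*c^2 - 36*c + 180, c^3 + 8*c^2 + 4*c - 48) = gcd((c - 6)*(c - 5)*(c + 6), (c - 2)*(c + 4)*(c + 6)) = c + 6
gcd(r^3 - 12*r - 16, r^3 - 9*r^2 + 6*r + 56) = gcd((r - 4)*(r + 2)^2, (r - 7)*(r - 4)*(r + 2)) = r^2 - 2*r - 8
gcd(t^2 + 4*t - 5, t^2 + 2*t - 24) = 1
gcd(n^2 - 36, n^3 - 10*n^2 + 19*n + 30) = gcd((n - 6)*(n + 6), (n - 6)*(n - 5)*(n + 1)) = n - 6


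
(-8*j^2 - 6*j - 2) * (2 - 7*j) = 56*j^3 + 26*j^2 + 2*j - 4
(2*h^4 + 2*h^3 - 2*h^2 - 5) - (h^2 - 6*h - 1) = 2*h^4 + 2*h^3 - 3*h^2 + 6*h - 4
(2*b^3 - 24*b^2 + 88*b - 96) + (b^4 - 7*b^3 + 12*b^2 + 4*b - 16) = b^4 - 5*b^3 - 12*b^2 + 92*b - 112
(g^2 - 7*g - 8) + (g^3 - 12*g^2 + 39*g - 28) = g^3 - 11*g^2 + 32*g - 36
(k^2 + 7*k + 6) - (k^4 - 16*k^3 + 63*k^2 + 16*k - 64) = -k^4 + 16*k^3 - 62*k^2 - 9*k + 70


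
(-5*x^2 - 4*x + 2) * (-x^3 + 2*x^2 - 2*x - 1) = 5*x^5 - 6*x^4 + 17*x^2 - 2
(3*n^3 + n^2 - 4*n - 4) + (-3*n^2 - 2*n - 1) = 3*n^3 - 2*n^2 - 6*n - 5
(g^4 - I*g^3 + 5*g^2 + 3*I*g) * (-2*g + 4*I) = -2*g^5 + 6*I*g^4 - 6*g^3 + 14*I*g^2 - 12*g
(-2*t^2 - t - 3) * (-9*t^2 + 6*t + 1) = 18*t^4 - 3*t^3 + 19*t^2 - 19*t - 3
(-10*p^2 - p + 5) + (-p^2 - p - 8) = -11*p^2 - 2*p - 3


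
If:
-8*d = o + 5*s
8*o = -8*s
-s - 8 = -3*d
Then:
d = 8/5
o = 16/5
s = -16/5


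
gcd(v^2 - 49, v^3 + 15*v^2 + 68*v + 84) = v + 7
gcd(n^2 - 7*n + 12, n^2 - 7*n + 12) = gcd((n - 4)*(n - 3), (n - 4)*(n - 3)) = n^2 - 7*n + 12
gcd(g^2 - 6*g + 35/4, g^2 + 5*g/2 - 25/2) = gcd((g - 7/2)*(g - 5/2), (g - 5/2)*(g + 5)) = g - 5/2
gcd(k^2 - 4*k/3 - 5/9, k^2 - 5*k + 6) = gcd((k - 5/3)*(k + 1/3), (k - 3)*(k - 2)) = 1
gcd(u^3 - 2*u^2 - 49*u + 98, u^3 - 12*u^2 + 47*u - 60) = 1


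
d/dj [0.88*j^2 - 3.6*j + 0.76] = 1.76*j - 3.6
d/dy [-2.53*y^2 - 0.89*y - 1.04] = -5.06*y - 0.89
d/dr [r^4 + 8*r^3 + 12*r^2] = 4*r*(r^2 + 6*r + 6)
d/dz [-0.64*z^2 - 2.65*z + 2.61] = -1.28*z - 2.65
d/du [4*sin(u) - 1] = 4*cos(u)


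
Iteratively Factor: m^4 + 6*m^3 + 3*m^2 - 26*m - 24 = (m - 2)*(m^3 + 8*m^2 + 19*m + 12) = (m - 2)*(m + 4)*(m^2 + 4*m + 3) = (m - 2)*(m + 1)*(m + 4)*(m + 3)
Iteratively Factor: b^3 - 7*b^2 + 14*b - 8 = (b - 1)*(b^2 - 6*b + 8) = (b - 2)*(b - 1)*(b - 4)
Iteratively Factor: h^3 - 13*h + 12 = (h - 3)*(h^2 + 3*h - 4) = (h - 3)*(h + 4)*(h - 1)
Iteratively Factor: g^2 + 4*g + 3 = (g + 1)*(g + 3)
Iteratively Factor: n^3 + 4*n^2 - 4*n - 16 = (n - 2)*(n^2 + 6*n + 8) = (n - 2)*(n + 4)*(n + 2)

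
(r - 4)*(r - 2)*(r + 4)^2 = r^4 + 2*r^3 - 24*r^2 - 32*r + 128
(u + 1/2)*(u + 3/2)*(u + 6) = u^3 + 8*u^2 + 51*u/4 + 9/2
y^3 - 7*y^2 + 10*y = y*(y - 5)*(y - 2)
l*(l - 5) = l^2 - 5*l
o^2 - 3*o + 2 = (o - 2)*(o - 1)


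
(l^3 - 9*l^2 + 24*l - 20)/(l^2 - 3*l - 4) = (-l^3 + 9*l^2 - 24*l + 20)/(-l^2 + 3*l + 4)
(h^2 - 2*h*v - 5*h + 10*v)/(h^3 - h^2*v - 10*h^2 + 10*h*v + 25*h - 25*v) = (-h + 2*v)/(-h^2 + h*v + 5*h - 5*v)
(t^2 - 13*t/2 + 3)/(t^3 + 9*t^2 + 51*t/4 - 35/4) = 2*(t - 6)/(2*t^2 + 19*t + 35)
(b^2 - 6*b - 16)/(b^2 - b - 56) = (b + 2)/(b + 7)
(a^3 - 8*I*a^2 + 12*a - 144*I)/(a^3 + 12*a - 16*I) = (a^2 - 12*I*a - 36)/(a^2 - 4*I*a - 4)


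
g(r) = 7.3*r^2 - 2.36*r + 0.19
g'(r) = 14.6*r - 2.36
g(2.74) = 48.53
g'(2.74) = 37.64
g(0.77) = 2.70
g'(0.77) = 8.88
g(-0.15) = 0.71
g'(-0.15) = -4.55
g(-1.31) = 15.81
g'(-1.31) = -21.49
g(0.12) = 0.01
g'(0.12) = -0.61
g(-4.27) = 143.37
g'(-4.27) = -64.70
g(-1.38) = 17.35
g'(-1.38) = -22.51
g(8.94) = 562.53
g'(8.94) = 128.16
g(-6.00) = 277.15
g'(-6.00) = -89.96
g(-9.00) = 612.73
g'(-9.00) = -133.76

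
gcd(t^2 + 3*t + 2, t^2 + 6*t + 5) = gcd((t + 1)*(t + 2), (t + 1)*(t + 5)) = t + 1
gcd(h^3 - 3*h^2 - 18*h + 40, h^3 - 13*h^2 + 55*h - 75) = h - 5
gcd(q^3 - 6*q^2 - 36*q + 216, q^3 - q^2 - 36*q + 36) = q^2 - 36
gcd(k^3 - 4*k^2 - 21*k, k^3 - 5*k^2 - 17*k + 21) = k^2 - 4*k - 21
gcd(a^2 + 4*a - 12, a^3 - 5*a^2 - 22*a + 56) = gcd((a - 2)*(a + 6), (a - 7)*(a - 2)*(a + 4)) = a - 2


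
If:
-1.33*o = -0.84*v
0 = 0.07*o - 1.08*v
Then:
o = 0.00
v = 0.00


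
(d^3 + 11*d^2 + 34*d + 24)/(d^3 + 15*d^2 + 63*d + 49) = (d^2 + 10*d + 24)/(d^2 + 14*d + 49)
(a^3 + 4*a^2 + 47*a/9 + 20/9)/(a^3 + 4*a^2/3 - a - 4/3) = (a + 5/3)/(a - 1)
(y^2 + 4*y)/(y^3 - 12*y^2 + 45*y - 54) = y*(y + 4)/(y^3 - 12*y^2 + 45*y - 54)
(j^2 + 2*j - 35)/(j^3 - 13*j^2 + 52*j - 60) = (j + 7)/(j^2 - 8*j + 12)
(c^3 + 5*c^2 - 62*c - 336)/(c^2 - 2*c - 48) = c + 7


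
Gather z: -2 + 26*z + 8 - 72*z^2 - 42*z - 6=-72*z^2 - 16*z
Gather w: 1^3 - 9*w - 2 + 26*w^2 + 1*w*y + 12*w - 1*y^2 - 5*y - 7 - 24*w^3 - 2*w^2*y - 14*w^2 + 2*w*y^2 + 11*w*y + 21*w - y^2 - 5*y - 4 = -24*w^3 + w^2*(12 - 2*y) + w*(2*y^2 + 12*y + 24) - 2*y^2 - 10*y - 12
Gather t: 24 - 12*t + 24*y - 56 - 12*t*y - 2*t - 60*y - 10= t*(-12*y - 14) - 36*y - 42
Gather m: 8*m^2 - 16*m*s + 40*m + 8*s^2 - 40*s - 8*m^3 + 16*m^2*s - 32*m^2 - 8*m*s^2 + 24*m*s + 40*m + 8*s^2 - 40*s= -8*m^3 + m^2*(16*s - 24) + m*(-8*s^2 + 8*s + 80) + 16*s^2 - 80*s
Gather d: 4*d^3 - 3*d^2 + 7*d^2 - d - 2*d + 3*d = 4*d^3 + 4*d^2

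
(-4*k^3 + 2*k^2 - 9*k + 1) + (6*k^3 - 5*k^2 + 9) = 2*k^3 - 3*k^2 - 9*k + 10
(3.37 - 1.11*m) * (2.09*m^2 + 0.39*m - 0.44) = -2.3199*m^3 + 6.6104*m^2 + 1.8027*m - 1.4828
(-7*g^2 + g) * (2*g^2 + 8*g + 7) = -14*g^4 - 54*g^3 - 41*g^2 + 7*g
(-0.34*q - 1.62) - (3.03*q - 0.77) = -3.37*q - 0.85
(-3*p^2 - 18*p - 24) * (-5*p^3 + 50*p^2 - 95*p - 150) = 15*p^5 - 60*p^4 - 495*p^3 + 960*p^2 + 4980*p + 3600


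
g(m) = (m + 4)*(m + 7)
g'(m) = 2*m + 11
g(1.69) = 49.45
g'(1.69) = 14.38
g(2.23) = 57.50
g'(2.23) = 15.46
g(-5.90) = -2.09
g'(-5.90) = -0.80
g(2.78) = 66.31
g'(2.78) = 16.56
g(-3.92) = 0.25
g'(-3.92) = 3.16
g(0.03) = 28.33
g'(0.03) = 11.06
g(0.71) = 36.31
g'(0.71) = 12.42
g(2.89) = 68.14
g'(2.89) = 16.78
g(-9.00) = 10.00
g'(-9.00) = -7.00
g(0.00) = 28.00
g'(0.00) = 11.00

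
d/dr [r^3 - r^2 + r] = 3*r^2 - 2*r + 1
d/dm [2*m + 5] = 2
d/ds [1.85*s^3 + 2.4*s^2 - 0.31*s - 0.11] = 5.55*s^2 + 4.8*s - 0.31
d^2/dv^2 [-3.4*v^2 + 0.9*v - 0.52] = -6.80000000000000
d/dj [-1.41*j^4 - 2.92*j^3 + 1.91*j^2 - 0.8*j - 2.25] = -5.64*j^3 - 8.76*j^2 + 3.82*j - 0.8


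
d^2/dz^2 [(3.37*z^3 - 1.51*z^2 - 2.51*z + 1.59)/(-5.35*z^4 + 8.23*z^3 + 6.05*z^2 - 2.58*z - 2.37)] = (-192.91565*z^9 + 259.31985*z^8 - 191.27748*z^7 - 1389.336922*z^6 + 2978.926026*z^5 - 879.915792000001*z^4 - 1382.686154*z^3 + 689.066856*z^2 + 65.195298*z - 80.496036)/(153.130375*z^12 - 706.689525*z^11 + 567.61467*z^10 + 1262.403533*z^9 - 1119.968175*z^8 - 1506.625689*z^7 + 677.477584*z^6 + 1023.270624*z^5 - 72.357588*z^4 - 343.467729*z^3 - 54.619731*z^2 + 43.474806*z + 13.312053)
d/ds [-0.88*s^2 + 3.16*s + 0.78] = 3.16 - 1.76*s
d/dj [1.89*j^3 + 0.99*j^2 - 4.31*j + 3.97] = 5.67*j^2 + 1.98*j - 4.31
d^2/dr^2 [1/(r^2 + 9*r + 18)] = 2*(-r^2 - 9*r + (2*r + 9)^2 - 18)/(r^2 + 9*r + 18)^3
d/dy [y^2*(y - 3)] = 3*y*(y - 2)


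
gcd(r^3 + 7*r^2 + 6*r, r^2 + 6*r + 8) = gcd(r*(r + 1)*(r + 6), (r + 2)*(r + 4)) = 1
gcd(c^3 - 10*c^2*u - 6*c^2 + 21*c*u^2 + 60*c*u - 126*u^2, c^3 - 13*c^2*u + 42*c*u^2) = -c + 7*u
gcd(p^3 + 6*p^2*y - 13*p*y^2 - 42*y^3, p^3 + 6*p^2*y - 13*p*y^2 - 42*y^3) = -p^3 - 6*p^2*y + 13*p*y^2 + 42*y^3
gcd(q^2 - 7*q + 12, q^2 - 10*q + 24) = q - 4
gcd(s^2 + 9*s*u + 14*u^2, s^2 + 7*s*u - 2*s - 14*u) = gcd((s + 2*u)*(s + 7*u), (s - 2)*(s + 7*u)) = s + 7*u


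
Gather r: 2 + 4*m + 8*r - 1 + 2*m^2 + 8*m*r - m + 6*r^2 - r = 2*m^2 + 3*m + 6*r^2 + r*(8*m + 7) + 1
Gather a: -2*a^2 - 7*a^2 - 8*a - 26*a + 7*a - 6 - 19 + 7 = -9*a^2 - 27*a - 18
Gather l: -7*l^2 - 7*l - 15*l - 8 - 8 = -7*l^2 - 22*l - 16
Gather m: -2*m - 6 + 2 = -2*m - 4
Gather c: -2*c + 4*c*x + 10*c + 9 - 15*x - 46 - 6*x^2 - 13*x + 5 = c*(4*x + 8) - 6*x^2 - 28*x - 32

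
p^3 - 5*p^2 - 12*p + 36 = (p - 6)*(p - 2)*(p + 3)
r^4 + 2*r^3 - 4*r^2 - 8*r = r*(r - 2)*(r + 2)^2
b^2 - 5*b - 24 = (b - 8)*(b + 3)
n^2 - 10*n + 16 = (n - 8)*(n - 2)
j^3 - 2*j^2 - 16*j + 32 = (j - 4)*(j - 2)*(j + 4)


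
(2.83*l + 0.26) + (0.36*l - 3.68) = 3.19*l - 3.42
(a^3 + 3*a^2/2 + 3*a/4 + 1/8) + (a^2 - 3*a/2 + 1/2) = a^3 + 5*a^2/2 - 3*a/4 + 5/8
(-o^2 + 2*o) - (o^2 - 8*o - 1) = -2*o^2 + 10*o + 1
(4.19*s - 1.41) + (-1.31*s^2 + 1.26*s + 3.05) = -1.31*s^2 + 5.45*s + 1.64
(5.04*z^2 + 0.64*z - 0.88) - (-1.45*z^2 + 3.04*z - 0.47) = 6.49*z^2 - 2.4*z - 0.41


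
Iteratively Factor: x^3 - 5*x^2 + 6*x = (x - 3)*(x^2 - 2*x) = x*(x - 3)*(x - 2)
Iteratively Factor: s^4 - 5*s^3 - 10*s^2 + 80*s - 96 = (s + 4)*(s^3 - 9*s^2 + 26*s - 24) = (s - 2)*(s + 4)*(s^2 - 7*s + 12) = (s - 4)*(s - 2)*(s + 4)*(s - 3)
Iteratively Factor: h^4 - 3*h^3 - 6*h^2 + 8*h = (h - 4)*(h^3 + h^2 - 2*h) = h*(h - 4)*(h^2 + h - 2) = h*(h - 4)*(h + 2)*(h - 1)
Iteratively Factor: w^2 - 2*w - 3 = (w - 3)*(w + 1)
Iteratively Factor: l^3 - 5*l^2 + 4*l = (l - 4)*(l^2 - l) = l*(l - 4)*(l - 1)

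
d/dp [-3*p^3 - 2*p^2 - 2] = p*(-9*p - 4)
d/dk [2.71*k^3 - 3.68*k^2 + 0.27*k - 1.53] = 8.13*k^2 - 7.36*k + 0.27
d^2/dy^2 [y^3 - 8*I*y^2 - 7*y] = 6*y - 16*I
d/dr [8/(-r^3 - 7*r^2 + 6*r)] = 8*(3*r^2 + 14*r - 6)/(r^2*(r^2 + 7*r - 6)^2)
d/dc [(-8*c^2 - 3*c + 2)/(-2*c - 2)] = (8*c^2 + 16*c + 5)/(2*(c^2 + 2*c + 1))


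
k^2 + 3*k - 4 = (k - 1)*(k + 4)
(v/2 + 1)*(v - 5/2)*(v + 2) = v^3/2 + 3*v^2/4 - 3*v - 5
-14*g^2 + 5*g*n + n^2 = (-2*g + n)*(7*g + n)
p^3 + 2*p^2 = p^2*(p + 2)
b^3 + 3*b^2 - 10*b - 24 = (b - 3)*(b + 2)*(b + 4)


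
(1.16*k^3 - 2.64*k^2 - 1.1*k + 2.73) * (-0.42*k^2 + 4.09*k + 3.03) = -0.4872*k^5 + 5.8532*k^4 - 6.8208*k^3 - 13.6448*k^2 + 7.8327*k + 8.2719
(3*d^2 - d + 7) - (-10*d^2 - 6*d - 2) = 13*d^2 + 5*d + 9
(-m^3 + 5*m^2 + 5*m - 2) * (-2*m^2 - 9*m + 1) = 2*m^5 - m^4 - 56*m^3 - 36*m^2 + 23*m - 2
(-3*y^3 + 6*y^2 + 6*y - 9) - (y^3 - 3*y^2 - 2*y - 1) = -4*y^3 + 9*y^2 + 8*y - 8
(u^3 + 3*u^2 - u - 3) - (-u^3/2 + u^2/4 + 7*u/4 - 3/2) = 3*u^3/2 + 11*u^2/4 - 11*u/4 - 3/2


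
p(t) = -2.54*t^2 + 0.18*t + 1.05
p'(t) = 0.18 - 5.08*t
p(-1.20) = -2.82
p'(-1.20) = 6.28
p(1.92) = -7.97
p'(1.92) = -9.57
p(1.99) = -8.65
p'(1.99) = -9.93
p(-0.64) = -0.11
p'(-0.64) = 3.43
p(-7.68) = -150.15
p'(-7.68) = 39.19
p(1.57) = -4.93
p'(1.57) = -7.80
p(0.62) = 0.19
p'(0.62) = -2.97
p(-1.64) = -6.08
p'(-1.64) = 8.51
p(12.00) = -362.55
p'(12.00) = -60.78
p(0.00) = 1.05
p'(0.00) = 0.18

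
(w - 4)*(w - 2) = w^2 - 6*w + 8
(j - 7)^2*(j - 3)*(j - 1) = j^4 - 18*j^3 + 108*j^2 - 238*j + 147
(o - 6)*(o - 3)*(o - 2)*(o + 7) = o^4 - 4*o^3 - 41*o^2 + 216*o - 252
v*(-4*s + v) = -4*s*v + v^2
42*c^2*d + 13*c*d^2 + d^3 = d*(6*c + d)*(7*c + d)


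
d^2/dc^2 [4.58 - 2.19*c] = 0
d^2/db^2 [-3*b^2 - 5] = -6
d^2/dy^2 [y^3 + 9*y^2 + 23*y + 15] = 6*y + 18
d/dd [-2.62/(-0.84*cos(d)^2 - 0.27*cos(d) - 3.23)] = (4.4016*cos(d) + 0.7074)*sin(d)/(0.84*cos(d)^2 + 0.27*cos(d) + 3.23)^2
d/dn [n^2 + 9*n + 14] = 2*n + 9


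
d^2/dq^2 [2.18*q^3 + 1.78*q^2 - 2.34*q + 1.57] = 13.08*q + 3.56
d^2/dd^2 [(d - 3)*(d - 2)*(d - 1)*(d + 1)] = 12*d^2 - 30*d + 10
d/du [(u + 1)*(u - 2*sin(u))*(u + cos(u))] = -(u + 1)*(u - 2*sin(u))*(sin(u) - 1) - (u + 1)*(u + cos(u))*(2*cos(u) - 1) + (u - 2*sin(u))*(u + cos(u))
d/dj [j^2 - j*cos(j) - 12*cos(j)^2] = j*sin(j) + 2*j + 12*sin(2*j) - cos(j)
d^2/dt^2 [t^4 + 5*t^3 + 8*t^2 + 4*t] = 12*t^2 + 30*t + 16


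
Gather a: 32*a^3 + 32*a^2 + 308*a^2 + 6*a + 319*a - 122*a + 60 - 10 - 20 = 32*a^3 + 340*a^2 + 203*a + 30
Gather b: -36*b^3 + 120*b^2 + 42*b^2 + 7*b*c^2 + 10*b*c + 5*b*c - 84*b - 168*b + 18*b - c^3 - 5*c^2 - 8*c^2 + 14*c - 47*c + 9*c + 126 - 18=-36*b^3 + 162*b^2 + b*(7*c^2 + 15*c - 234) - c^3 - 13*c^2 - 24*c + 108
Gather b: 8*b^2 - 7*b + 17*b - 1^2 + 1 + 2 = 8*b^2 + 10*b + 2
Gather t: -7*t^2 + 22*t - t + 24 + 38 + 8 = -7*t^2 + 21*t + 70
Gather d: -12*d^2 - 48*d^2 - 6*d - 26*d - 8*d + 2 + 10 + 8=-60*d^2 - 40*d + 20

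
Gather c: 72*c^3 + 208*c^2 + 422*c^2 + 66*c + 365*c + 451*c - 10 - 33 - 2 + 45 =72*c^3 + 630*c^2 + 882*c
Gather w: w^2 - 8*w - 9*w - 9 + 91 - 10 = w^2 - 17*w + 72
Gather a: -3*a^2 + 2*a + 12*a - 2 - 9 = -3*a^2 + 14*a - 11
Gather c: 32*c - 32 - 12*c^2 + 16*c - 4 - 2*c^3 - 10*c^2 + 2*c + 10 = -2*c^3 - 22*c^2 + 50*c - 26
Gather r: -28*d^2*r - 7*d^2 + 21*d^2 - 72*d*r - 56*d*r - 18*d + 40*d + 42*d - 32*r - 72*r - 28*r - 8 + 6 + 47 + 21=14*d^2 + 64*d + r*(-28*d^2 - 128*d - 132) + 66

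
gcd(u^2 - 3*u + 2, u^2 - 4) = u - 2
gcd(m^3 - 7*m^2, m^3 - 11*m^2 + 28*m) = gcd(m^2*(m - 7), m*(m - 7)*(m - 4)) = m^2 - 7*m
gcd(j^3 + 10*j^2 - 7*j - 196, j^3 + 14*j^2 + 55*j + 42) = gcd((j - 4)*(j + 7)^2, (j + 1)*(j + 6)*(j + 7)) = j + 7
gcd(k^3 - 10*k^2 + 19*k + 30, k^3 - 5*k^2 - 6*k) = k^2 - 5*k - 6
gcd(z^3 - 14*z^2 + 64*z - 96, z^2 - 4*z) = z - 4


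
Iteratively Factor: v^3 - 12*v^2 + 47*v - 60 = (v - 5)*(v^2 - 7*v + 12) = (v - 5)*(v - 4)*(v - 3)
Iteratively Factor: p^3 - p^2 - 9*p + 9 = (p + 3)*(p^2 - 4*p + 3) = (p - 1)*(p + 3)*(p - 3)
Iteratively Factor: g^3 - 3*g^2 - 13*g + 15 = (g + 3)*(g^2 - 6*g + 5) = (g - 5)*(g + 3)*(g - 1)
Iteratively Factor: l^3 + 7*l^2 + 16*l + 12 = (l + 2)*(l^2 + 5*l + 6) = (l + 2)^2*(l + 3)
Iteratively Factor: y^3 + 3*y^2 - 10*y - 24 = (y + 2)*(y^2 + y - 12) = (y - 3)*(y + 2)*(y + 4)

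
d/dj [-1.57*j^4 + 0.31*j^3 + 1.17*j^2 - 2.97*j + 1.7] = -6.28*j^3 + 0.93*j^2 + 2.34*j - 2.97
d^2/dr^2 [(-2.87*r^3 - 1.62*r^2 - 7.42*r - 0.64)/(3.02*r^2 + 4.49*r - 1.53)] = (5.6843418860808e-14*r^4 - 233.654202*r^3 + 38.3616660000001*r^2 - 298.089042*r - 141.25016)/(27.543608*r^6 + 122.851788*r^5 + 140.78787*r^4 - 33.960115*r^3 - 71.326305*r^2 + 31.531923*r - 3.581577)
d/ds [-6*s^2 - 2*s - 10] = -12*s - 2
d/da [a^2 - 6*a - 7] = 2*a - 6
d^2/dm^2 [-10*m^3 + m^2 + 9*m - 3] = 2 - 60*m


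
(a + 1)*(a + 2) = a^2 + 3*a + 2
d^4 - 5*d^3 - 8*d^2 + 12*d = d*(d - 6)*(d - 1)*(d + 2)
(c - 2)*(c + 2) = c^2 - 4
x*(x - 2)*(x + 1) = x^3 - x^2 - 2*x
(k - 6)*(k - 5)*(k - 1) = k^3 - 12*k^2 + 41*k - 30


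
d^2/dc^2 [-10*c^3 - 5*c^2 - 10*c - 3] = -60*c - 10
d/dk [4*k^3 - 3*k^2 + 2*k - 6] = 12*k^2 - 6*k + 2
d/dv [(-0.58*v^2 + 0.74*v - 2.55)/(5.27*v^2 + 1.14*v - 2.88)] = (-4.561*v^2 + 30.2178*v + 0.7758)/(27.7729*v^4 + 12.0156*v^3 - 29.0556*v^2 - 6.5664*v + 8.2944)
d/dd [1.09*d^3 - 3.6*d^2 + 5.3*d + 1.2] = 3.27*d^2 - 7.2*d + 5.3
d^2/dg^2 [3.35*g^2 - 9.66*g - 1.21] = 6.70000000000000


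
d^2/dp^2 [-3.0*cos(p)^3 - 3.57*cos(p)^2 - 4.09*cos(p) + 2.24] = 6.34*cos(p) + 7.14*cos(2*p) + 6.75*cos(3*p)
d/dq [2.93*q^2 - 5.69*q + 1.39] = 5.86*q - 5.69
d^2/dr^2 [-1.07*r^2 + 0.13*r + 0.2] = -2.14000000000000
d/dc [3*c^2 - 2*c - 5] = 6*c - 2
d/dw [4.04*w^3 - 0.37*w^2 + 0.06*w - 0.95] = 12.12*w^2 - 0.74*w + 0.06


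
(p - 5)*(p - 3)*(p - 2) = p^3 - 10*p^2 + 31*p - 30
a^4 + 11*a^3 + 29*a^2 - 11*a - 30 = (a - 1)*(a + 1)*(a + 5)*(a + 6)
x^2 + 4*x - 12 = (x - 2)*(x + 6)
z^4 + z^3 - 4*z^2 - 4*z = z*(z - 2)*(z + 1)*(z + 2)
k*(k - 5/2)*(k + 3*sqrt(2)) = k^3 - 5*k^2/2 + 3*sqrt(2)*k^2 - 15*sqrt(2)*k/2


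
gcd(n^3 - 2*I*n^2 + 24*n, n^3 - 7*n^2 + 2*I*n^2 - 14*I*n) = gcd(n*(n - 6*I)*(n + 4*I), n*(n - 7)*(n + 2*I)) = n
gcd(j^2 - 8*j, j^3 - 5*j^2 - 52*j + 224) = j - 8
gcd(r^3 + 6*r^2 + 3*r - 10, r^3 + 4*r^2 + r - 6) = r^2 + r - 2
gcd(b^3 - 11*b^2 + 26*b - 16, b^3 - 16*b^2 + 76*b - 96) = b^2 - 10*b + 16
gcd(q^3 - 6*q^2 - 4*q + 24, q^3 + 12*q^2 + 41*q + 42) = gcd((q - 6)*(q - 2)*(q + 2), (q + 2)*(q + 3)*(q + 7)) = q + 2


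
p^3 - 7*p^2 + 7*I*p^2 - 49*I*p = p*(p - 7)*(p + 7*I)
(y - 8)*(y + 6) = y^2 - 2*y - 48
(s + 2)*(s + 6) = s^2 + 8*s + 12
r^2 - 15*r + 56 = (r - 8)*(r - 7)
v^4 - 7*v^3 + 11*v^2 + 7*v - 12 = (v - 4)*(v - 3)*(v - 1)*(v + 1)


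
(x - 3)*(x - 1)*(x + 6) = x^3 + 2*x^2 - 21*x + 18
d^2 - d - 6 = (d - 3)*(d + 2)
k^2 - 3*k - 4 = (k - 4)*(k + 1)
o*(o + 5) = o^2 + 5*o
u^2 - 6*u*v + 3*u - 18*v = (u + 3)*(u - 6*v)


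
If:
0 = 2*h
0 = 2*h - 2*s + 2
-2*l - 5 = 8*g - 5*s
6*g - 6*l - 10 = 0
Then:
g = 1/3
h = 0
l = -4/3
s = 1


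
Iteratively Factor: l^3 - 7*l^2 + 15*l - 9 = (l - 1)*(l^2 - 6*l + 9) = (l - 3)*(l - 1)*(l - 3)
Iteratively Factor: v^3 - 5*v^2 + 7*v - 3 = (v - 1)*(v^2 - 4*v + 3) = (v - 1)^2*(v - 3)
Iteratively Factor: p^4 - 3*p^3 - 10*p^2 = (p - 5)*(p^3 + 2*p^2) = (p - 5)*(p + 2)*(p^2) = p*(p - 5)*(p + 2)*(p)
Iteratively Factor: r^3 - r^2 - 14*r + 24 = (r + 4)*(r^2 - 5*r + 6) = (r - 3)*(r + 4)*(r - 2)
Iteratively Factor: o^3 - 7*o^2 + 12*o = (o)*(o^2 - 7*o + 12) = o*(o - 4)*(o - 3)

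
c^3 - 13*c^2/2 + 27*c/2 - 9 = (c - 3)*(c - 2)*(c - 3/2)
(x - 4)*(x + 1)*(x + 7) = x^3 + 4*x^2 - 25*x - 28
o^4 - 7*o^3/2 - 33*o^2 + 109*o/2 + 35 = (o - 7)*(o - 2)*(o + 1/2)*(o + 5)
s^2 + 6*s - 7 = (s - 1)*(s + 7)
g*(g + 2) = g^2 + 2*g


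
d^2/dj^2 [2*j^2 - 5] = 4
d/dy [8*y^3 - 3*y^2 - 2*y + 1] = 24*y^2 - 6*y - 2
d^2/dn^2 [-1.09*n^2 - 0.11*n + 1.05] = -2.18000000000000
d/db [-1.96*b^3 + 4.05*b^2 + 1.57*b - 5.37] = -5.88*b^2 + 8.1*b + 1.57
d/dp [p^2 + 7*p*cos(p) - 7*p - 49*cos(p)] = -7*p*sin(p) + 2*p + 49*sin(p) + 7*cos(p) - 7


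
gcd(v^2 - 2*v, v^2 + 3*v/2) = v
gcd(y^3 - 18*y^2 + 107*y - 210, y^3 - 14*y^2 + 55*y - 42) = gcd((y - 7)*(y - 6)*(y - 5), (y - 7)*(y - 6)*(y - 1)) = y^2 - 13*y + 42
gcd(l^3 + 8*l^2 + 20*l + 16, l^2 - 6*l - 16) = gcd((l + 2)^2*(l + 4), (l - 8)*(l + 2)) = l + 2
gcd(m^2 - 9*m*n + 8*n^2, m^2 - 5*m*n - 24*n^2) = m - 8*n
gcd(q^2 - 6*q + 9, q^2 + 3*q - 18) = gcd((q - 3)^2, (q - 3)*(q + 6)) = q - 3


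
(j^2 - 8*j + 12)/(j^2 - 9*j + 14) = (j - 6)/(j - 7)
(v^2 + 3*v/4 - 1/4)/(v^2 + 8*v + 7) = (v - 1/4)/(v + 7)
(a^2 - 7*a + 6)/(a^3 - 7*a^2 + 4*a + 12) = (a - 1)/(a^2 - a - 2)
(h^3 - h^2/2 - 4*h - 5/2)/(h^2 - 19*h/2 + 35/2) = (h^2 + 2*h + 1)/(h - 7)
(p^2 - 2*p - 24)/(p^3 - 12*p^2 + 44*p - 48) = (p + 4)/(p^2 - 6*p + 8)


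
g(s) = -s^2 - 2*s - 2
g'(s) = -2*s - 2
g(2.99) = -16.92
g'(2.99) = -7.98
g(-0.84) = -1.03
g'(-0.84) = -0.32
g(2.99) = -16.92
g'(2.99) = -7.98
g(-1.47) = -1.22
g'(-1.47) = 0.94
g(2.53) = -13.46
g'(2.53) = -7.06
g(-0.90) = -1.01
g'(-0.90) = -0.20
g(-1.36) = -1.13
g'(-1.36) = 0.72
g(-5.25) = -19.06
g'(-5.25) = 8.50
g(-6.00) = -26.00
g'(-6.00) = 10.00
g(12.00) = -170.00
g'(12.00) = -26.00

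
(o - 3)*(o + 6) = o^2 + 3*o - 18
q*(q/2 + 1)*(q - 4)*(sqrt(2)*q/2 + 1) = sqrt(2)*q^4/4 - sqrt(2)*q^3/2 + q^3/2 - 2*sqrt(2)*q^2 - q^2 - 4*q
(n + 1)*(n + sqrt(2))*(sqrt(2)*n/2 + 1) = sqrt(2)*n^3/2 + sqrt(2)*n^2/2 + 2*n^2 + sqrt(2)*n + 2*n + sqrt(2)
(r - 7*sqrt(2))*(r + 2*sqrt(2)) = r^2 - 5*sqrt(2)*r - 28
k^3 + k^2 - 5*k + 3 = (k - 1)^2*(k + 3)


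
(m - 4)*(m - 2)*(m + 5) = m^3 - m^2 - 22*m + 40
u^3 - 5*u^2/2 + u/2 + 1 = (u - 2)*(u - 1)*(u + 1/2)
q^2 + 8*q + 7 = (q + 1)*(q + 7)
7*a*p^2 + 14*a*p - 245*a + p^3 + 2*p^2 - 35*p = (7*a + p)*(p - 5)*(p + 7)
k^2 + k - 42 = (k - 6)*(k + 7)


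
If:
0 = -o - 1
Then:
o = -1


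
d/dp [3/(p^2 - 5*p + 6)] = 3*(5 - 2*p)/(p^2 - 5*p + 6)^2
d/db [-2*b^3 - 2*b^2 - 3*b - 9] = -6*b^2 - 4*b - 3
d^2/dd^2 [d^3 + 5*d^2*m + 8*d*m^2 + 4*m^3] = 6*d + 10*m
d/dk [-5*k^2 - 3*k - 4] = -10*k - 3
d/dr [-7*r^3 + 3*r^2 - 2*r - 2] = -21*r^2 + 6*r - 2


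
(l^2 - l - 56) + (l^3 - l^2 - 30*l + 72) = l^3 - 31*l + 16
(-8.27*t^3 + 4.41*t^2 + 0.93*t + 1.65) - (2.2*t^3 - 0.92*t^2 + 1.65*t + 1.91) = -10.47*t^3 + 5.33*t^2 - 0.72*t - 0.26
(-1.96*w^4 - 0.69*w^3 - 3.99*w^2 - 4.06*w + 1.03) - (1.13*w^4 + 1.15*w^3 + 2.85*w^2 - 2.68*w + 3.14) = -3.09*w^4 - 1.84*w^3 - 6.84*w^2 - 1.38*w - 2.11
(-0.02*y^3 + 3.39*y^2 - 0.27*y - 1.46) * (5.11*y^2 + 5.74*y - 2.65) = -0.1022*y^5 + 17.2081*y^4 + 18.1319*y^3 - 17.9939*y^2 - 7.6649*y + 3.869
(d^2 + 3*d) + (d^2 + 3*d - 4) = 2*d^2 + 6*d - 4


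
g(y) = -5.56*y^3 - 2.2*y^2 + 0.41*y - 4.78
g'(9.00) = -1390.27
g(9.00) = -4232.53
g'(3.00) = -162.91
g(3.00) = -173.47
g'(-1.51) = -30.98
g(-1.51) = 8.73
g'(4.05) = -291.00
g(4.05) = -408.56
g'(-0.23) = 0.54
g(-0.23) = -4.92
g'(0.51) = -6.17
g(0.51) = -5.88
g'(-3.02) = -138.43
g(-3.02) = 127.06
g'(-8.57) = -1186.94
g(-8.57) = 3329.72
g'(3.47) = -215.70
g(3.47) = -262.15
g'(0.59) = -7.99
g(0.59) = -6.45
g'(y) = -16.68*y^2 - 4.4*y + 0.41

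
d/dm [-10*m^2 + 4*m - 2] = 4 - 20*m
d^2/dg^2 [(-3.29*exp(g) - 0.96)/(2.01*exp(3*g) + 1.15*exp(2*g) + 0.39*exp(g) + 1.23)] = (-53.167716*exp(6*g) - 57.720969*exp(5*g) - 18.444341*exp(4*g) + 100.632348*exp(3*g) + 47.991222*exp(2*g) + 6.863877*exp(g) - 4.516929)*exp(g)/(8.120601*exp(9*g) + 13.938345*exp(8*g) + 12.701592*exp(7*g) + 21.837754*exp(6*g) + 19.523358*exp(5*g) + 11.189952*exp(4*g) + 12.492036*exp(3*g) + 5.780754*exp(2*g) + 1.770093*exp(g) + 1.860867)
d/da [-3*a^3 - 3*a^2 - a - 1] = -9*a^2 - 6*a - 1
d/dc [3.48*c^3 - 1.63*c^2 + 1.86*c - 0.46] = 10.44*c^2 - 3.26*c + 1.86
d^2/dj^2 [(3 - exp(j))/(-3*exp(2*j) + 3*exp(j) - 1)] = (9*exp(4*j) - 99*exp(3*j) + 63*exp(2*j) + 12*exp(j) - 8)*exp(j)/(27*exp(6*j) - 81*exp(5*j) + 108*exp(4*j) - 81*exp(3*j) + 36*exp(2*j) - 9*exp(j) + 1)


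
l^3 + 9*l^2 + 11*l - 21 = (l - 1)*(l + 3)*(l + 7)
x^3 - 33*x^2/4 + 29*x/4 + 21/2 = (x - 7)*(x - 2)*(x + 3/4)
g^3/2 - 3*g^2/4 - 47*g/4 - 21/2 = (g/2 + 1/2)*(g - 6)*(g + 7/2)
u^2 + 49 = (u - 7*I)*(u + 7*I)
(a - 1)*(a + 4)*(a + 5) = a^3 + 8*a^2 + 11*a - 20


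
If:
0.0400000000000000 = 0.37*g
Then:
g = 0.11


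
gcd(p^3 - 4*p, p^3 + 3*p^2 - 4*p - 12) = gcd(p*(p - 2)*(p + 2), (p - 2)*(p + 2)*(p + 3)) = p^2 - 4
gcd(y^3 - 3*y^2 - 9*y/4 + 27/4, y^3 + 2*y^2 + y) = 1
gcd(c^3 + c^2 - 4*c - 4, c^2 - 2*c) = c - 2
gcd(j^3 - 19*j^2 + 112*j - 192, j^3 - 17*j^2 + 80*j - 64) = j^2 - 16*j + 64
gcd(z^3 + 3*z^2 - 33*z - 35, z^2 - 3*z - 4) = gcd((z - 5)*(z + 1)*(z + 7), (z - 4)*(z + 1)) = z + 1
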